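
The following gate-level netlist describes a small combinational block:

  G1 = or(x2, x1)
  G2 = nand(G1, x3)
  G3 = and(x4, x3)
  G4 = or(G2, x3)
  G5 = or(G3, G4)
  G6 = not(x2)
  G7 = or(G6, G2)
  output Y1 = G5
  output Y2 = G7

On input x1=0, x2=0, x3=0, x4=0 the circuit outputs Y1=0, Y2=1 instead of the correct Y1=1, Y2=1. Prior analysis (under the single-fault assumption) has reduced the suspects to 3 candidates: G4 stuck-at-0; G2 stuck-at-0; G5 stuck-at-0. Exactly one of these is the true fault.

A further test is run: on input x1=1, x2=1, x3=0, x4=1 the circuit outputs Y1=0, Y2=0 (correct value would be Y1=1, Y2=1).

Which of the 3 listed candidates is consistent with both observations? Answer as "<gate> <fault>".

Evaluate each candidate on input x1=1, x2=1, x3=0, x4=1:
  G4 stuck-at-0: G1=1, G2=1, G3=0, G4=0 [stuck-at-0], G5=0, G6=0, G7=1 → Y1=0, Y2=1 — eliminated
  G2 stuck-at-0: G1=1, G2=0 [stuck-at-0], G3=0, G4=0, G5=0, G6=0, G7=0 → Y1=0, Y2=0 — matches
  G5 stuck-at-0: G1=1, G2=1, G3=0, G4=1, G5=0 [stuck-at-0], G6=0, G7=1 → Y1=0, Y2=1 — eliminated
Only G2 stuck-at-0 reproduces the observed Y1=0, Y2=0.

G2 stuck-at-0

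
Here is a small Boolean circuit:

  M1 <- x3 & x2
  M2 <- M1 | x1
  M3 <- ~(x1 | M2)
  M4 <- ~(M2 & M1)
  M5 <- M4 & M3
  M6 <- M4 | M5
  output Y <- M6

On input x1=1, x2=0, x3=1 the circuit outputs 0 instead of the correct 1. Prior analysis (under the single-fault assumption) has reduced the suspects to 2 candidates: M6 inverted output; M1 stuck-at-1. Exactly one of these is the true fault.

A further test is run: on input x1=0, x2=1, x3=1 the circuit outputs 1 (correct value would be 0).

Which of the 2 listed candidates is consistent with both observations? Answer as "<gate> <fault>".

M6 inverted output

Evaluate each candidate on input x1=0, x2=1, x3=1:
  M6 inverted output: M1=1, M2=1, M3=0, M4=0, M5=0, M6=1 [inverted output] → 1 — matches
  M1 stuck-at-1: M1=1 [stuck-at-1], M2=1, M3=0, M4=0, M5=0, M6=0 → 0 — eliminated
Only M6 inverted output reproduces the observed 1.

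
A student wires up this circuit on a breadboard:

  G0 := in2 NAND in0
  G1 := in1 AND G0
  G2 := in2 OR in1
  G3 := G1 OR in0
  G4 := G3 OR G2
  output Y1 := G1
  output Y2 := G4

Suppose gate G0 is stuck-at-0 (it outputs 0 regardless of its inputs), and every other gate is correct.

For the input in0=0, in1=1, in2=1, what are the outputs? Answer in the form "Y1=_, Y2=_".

Propagate with G0 forced: G0=0 [stuck-at-0], G1=0, G2=1, G3=0, G4=1.
So the outputs are Y1=0, Y2=1. (Without the fault they would be Y1=1, Y2=1.)

Y1=0, Y2=1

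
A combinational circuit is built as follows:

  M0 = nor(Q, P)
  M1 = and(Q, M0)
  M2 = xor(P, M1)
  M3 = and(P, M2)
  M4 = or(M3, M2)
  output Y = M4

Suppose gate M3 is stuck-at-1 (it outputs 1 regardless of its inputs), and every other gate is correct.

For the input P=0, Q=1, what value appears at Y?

1

Propagate with M3 forced: M0=0, M1=0, M2=0, M3=1 [stuck-at-1], M4=1.
So Y = 1. (Without the fault it would be 0.)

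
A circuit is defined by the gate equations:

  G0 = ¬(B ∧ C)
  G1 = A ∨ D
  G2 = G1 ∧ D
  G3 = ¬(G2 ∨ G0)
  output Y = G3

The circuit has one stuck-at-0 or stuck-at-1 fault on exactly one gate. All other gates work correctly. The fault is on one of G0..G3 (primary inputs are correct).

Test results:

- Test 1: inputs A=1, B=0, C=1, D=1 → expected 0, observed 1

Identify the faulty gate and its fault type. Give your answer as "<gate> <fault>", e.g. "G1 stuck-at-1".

Fault-free values for test 1 (A=1, B=0, C=1, D=1): G0=1, G1=1, G2=1, G3=0, giving Y=0. Observed 1.
Test 1: faults giving observed 1 are {G3 stuck-at-1}.
Only G3 stuck-at-1 is consistent with every test.

G3 stuck-at-1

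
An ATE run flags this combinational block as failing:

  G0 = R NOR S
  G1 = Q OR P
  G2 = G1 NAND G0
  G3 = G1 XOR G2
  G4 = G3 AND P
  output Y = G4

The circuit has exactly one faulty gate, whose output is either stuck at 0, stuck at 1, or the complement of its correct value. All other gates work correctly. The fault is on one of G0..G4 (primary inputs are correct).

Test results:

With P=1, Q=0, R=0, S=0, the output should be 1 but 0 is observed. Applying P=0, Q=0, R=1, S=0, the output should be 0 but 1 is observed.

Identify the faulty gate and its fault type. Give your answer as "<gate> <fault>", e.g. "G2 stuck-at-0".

Fault-free values for test 1 (P=1, Q=0, R=0, S=0): G0=1, G1=1, G2=0, G3=1, G4=1, giving Y=1. Observed 0.
Test 1: faults giving observed 0 are {G0 stuck-at-0, G0 inverted output, G2 stuck-at-1, G2 inverted output, G3 stuck-at-0, G3 inverted output, G4 stuck-at-0, G4 inverted output}.
Test 2 (P=0, Q=0, R=1, S=0): fault-free G0=0, G1=0, G2=1, G3=1, G4=0 → 0; observed 1. Eliminates G0 stuck-at-0, G0 inverted output, G2 stuck-at-1, G2 inverted output, G3 stuck-at-0, G3 inverted output, G4 stuck-at-0.
Only G4 inverted output is consistent with every test.

G4 inverted output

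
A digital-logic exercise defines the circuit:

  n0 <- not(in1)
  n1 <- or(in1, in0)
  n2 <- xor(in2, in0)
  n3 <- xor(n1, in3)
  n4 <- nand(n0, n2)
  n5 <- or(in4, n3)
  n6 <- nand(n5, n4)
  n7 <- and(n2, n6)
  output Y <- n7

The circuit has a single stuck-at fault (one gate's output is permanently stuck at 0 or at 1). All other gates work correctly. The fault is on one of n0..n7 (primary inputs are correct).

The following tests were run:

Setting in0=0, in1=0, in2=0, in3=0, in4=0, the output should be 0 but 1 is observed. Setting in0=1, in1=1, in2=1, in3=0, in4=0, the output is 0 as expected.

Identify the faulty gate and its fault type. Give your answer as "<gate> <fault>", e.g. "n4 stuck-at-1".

Fault-free values for test 1 (in0=0, in1=0, in2=0, in3=0, in4=0): n0=1, n1=0, n2=0, n3=0, n4=1, n5=0, n6=1, n7=0, giving Y=0. Observed 1.
Test 1: faults giving observed 1 are {n2 stuck-at-1, n7 stuck-at-1}.
Test 2 (in0=1, in1=1, in2=1, in3=0, in4=0): fault-free n0=0, n1=1, n2=0, n3=1, n4=1, n5=1, n6=0, n7=0 → 0; observed 0. Eliminates n7 stuck-at-1.
Only n2 stuck-at-1 is consistent with every test.

n2 stuck-at-1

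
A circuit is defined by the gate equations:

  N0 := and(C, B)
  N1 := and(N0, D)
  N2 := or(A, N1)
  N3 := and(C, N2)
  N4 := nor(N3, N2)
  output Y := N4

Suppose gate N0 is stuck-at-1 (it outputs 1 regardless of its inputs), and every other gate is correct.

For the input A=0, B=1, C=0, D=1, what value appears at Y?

0

Propagate with N0 forced: N0=1 [stuck-at-1], N1=1, N2=1, N3=0, N4=0.
So Y = 0. (Without the fault it would be 1.)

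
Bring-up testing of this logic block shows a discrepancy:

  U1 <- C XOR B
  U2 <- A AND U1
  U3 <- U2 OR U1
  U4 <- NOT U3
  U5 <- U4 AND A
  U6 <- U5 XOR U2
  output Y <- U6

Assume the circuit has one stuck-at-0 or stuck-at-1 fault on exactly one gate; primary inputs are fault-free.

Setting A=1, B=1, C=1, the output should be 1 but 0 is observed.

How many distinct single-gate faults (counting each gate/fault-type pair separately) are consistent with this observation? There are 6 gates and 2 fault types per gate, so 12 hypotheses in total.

4

Fault-free: U1=0, U2=0, U3=0, U4=1, U5=1, U6=1 → 1. Observed 0.
  U1 stuck-at-0: output 1 ✗
  U1 stuck-at-1: output 1 ✗
  U2 stuck-at-0: output 1 ✗
  U2 stuck-at-1: output 1 ✗
  U3 stuck-at-0: output 1 ✗
  U3 stuck-at-1: output 0 ✓
  U4 stuck-at-0: output 0 ✓
  U4 stuck-at-1: output 1 ✗
  U5 stuck-at-0: output 0 ✓
  U5 stuck-at-1: output 1 ✗
  U6 stuck-at-0: output 0 ✓
  U6 stuck-at-1: output 1 ✗
Consistent faults: {U3 stuck-at-1, U4 stuck-at-0, U5 stuck-at-0, U6 stuck-at-0} — 4 in all.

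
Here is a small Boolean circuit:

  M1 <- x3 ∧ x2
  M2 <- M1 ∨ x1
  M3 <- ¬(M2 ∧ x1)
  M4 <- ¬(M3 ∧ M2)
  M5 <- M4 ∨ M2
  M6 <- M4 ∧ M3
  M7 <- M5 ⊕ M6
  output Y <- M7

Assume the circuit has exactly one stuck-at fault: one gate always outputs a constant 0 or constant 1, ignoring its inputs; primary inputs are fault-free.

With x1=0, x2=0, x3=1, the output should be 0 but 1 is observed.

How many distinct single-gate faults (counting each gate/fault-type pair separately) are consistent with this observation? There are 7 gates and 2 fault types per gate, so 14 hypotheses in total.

6

Fault-free: M1=0, M2=0, M3=1, M4=1, M5=1, M6=1, M7=0 → 0. Observed 1.
  M1 stuck-at-0: output 0 ✗
  M1 stuck-at-1: output 1 ✓
  M2 stuck-at-0: output 0 ✗
  M2 stuck-at-1: output 1 ✓
  M3 stuck-at-0: output 1 ✓
  M3 stuck-at-1: output 0 ✗
  M4 stuck-at-0: output 0 ✗
  M4 stuck-at-1: output 0 ✗
  M5 stuck-at-0: output 1 ✓
  M5 stuck-at-1: output 0 ✗
  M6 stuck-at-0: output 1 ✓
  M6 stuck-at-1: output 0 ✗
  M7 stuck-at-0: output 0 ✗
  M7 stuck-at-1: output 1 ✓
Consistent faults: {M1 stuck-at-1, M2 stuck-at-1, M3 stuck-at-0, M5 stuck-at-0, M6 stuck-at-0, M7 stuck-at-1} — 6 in all.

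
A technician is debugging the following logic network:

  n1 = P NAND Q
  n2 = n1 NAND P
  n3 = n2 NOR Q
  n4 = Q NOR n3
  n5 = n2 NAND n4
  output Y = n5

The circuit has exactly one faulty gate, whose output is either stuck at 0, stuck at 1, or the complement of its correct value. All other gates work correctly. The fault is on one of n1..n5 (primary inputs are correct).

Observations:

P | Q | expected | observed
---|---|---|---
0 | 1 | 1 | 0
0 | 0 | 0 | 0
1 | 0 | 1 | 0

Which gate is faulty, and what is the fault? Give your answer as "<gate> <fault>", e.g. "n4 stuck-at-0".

n5 stuck-at-0

Fault-free values for test 1 (P=0, Q=1): n1=1, n2=1, n3=0, n4=0, n5=1, giving Y=1. Observed 0.
Test 1: faults giving observed 0 are {n4 stuck-at-1, n4 inverted output, n5 stuck-at-0, n5 inverted output}.
Test 2 (P=0, Q=0): fault-free n1=1, n2=1, n3=0, n4=1, n5=0 → 0; observed 0. Eliminates n4 inverted output, n5 inverted output.
Test 3 (P=1, Q=0): fault-free n1=1, n2=0, n3=1, n4=0, n5=1 → 1; observed 0. Eliminates n4 stuck-at-1.
Only n5 stuck-at-0 is consistent with every test.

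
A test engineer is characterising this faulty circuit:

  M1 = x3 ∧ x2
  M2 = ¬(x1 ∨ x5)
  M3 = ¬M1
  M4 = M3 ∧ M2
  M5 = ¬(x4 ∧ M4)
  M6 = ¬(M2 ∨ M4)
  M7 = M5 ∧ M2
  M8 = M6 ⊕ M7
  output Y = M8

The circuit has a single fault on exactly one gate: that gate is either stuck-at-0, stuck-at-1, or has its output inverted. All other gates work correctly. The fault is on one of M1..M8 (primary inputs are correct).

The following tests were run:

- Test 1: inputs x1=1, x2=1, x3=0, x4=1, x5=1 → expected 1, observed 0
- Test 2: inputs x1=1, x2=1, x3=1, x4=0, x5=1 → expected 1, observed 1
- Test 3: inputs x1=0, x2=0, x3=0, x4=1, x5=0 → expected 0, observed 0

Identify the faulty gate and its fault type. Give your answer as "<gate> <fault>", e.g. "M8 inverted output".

Fault-free values for test 1 (x1=1, x2=1, x3=0, x4=1, x5=1): M1=0, M2=0, M3=1, M4=0, M5=1, M6=1, M7=0, M8=1, giving Y=1. Observed 0.
Test 1: faults giving observed 0 are {M2 stuck-at-1, M2 inverted output, M4 stuck-at-1, M4 inverted output, M6 stuck-at-0, M6 inverted output, M7 stuck-at-1, M7 inverted output, M8 stuck-at-0, M8 inverted output}.
Test 2 (x1=1, x2=1, x3=1, x4=0, x5=1): fault-free M1=1, M2=0, M3=0, M4=0, M5=1, M6=1, M7=0, M8=1 → 1; observed 1. Eliminates M4 stuck-at-1, M4 inverted output, M6 stuck-at-0, M6 inverted output, M7 stuck-at-1, M7 inverted output, M8 stuck-at-0, M8 inverted output.
Test 3 (x1=0, x2=0, x3=0, x4=1, x5=0): fault-free M1=0, M2=1, M3=1, M4=1, M5=0, M6=0, M7=0, M8=0 → 0; observed 0. Eliminates M2 inverted output.
Only M2 stuck-at-1 is consistent with every test.

M2 stuck-at-1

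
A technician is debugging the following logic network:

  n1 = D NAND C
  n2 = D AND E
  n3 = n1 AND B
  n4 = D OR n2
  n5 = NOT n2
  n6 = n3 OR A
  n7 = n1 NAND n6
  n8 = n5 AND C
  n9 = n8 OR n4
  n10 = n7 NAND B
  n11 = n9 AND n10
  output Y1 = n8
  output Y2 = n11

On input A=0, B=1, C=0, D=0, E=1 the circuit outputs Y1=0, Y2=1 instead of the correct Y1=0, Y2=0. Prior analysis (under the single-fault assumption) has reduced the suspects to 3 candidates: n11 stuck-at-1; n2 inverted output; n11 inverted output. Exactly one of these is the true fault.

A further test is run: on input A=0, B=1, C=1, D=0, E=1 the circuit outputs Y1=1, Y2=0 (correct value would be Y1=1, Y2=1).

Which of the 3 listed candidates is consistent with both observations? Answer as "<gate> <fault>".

n11 inverted output

Evaluate each candidate on input A=0, B=1, C=1, D=0, E=1:
  n11 stuck-at-1: n1=1, n2=0, n3=1, n4=0, n5=1, n6=1, n7=0, n8=1, n9=1, n10=1, n11=1 [stuck-at-1] → Y1=1, Y2=1 — eliminated
  n2 inverted output: n1=1, n2=1 [inverted output], n3=1, n4=1, n5=0, n6=1, n7=0, n8=0, n9=1, n10=1, n11=1 → Y1=0, Y2=1 — eliminated
  n11 inverted output: n1=1, n2=0, n3=1, n4=0, n5=1, n6=1, n7=0, n8=1, n9=1, n10=1, n11=0 [inverted output] → Y1=1, Y2=0 — matches
Only n11 inverted output reproduces the observed Y1=1, Y2=0.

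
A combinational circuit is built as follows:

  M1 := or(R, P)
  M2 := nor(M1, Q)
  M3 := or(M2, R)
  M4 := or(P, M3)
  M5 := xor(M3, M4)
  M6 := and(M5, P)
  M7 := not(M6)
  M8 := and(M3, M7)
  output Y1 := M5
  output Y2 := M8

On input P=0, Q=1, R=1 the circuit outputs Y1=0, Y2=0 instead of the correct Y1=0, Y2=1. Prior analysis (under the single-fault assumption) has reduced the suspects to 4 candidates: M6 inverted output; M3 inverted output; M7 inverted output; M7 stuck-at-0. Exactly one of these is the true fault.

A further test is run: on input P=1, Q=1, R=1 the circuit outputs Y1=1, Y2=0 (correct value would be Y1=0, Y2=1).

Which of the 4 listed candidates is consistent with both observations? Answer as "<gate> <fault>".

M3 inverted output

Evaluate each candidate on input P=1, Q=1, R=1:
  M6 inverted output: M1=1, M2=0, M3=1, M4=1, M5=0, M6=1 [inverted output], M7=0, M8=0 → Y1=0, Y2=0 — eliminated
  M3 inverted output: M1=1, M2=0, M3=0 [inverted output], M4=1, M5=1, M6=1, M7=0, M8=0 → Y1=1, Y2=0 — matches
  M7 inverted output: M1=1, M2=0, M3=1, M4=1, M5=0, M6=0, M7=0 [inverted output], M8=0 → Y1=0, Y2=0 — eliminated
  M7 stuck-at-0: M1=1, M2=0, M3=1, M4=1, M5=0, M6=0, M7=0 [stuck-at-0], M8=0 → Y1=0, Y2=0 — eliminated
Only M3 inverted output reproduces the observed Y1=1, Y2=0.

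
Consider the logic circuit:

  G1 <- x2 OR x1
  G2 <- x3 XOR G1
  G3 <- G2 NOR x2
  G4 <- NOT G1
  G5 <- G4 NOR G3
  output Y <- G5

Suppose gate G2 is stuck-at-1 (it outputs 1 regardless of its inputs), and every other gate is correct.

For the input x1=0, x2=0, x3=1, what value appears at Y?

Propagate with G2 forced: G1=0, G2=1 [stuck-at-1], G3=0, G4=1, G5=0.
So Y = 0. (Same as the fault-free value — the fault is masked on this input.)

0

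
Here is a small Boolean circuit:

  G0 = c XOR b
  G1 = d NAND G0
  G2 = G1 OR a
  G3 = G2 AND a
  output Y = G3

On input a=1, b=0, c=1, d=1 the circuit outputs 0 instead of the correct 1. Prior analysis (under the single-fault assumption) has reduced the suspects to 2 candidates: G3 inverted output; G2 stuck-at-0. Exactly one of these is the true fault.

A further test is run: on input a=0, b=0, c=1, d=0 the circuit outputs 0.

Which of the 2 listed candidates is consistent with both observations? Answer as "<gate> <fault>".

Evaluate each candidate on input a=0, b=0, c=1, d=0:
  G3 inverted output: G0=1, G1=1, G2=1, G3=1 [inverted output] → 1 — eliminated
  G2 stuck-at-0: G0=1, G1=1, G2=0 [stuck-at-0], G3=0 → 0 — matches
Only G2 stuck-at-0 reproduces the observed 0.

G2 stuck-at-0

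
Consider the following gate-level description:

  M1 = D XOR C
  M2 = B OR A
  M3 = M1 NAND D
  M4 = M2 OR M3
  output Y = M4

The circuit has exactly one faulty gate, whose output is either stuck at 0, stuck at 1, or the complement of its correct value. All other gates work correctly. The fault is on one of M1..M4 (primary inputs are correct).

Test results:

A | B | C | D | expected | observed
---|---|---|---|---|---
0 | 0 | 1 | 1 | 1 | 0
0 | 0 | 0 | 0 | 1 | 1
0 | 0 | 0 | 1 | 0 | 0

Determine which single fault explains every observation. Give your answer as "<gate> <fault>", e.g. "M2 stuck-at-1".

Fault-free values for test 1 (A=0, B=0, C=1, D=1): M1=0, M2=0, M3=1, M4=1, giving Y=1. Observed 0.
Test 1: faults giving observed 0 are {M1 stuck-at-1, M1 inverted output, M3 stuck-at-0, M3 inverted output, M4 stuck-at-0, M4 inverted output}.
Test 2 (A=0, B=0, C=0, D=0): fault-free M1=0, M2=0, M3=1, M4=1 → 1; observed 1. Eliminates M3 stuck-at-0, M3 inverted output, M4 stuck-at-0, M4 inverted output.
Test 3 (A=0, B=0, C=0, D=1): fault-free M1=1, M2=0, M3=0, M4=0 → 0; observed 0. Eliminates M1 inverted output.
Only M1 stuck-at-1 is consistent with every test.

M1 stuck-at-1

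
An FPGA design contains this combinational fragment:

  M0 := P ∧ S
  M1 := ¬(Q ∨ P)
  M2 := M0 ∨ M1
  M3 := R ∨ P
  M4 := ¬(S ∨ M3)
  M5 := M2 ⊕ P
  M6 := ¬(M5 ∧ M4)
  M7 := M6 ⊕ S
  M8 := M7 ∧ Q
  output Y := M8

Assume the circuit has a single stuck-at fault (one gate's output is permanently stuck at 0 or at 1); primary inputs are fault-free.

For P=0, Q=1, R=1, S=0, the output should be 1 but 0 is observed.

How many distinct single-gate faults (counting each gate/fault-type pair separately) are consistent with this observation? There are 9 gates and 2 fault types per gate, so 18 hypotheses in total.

3

Fault-free: M0=0, M1=0, M2=0, M3=1, M4=0, M5=0, M6=1, M7=1, M8=1 → 1. Observed 0.
  M0: none of the 2 fault types match ✗
  M1: none of the 2 fault types match ✗
  M2: none of the 2 fault types match ✗
  M3: none of the 2 fault types match ✗
  M4: none of the 2 fault types match ✗
  M5: none of the 2 fault types match ✗
  M6: stuck-at-0 ✓; others ✗
  M7: stuck-at-0 ✓; others ✗
  M8: stuck-at-0 ✓; others ✗
Consistent faults: {M6 stuck-at-0, M7 stuck-at-0, M8 stuck-at-0} — 3 in all.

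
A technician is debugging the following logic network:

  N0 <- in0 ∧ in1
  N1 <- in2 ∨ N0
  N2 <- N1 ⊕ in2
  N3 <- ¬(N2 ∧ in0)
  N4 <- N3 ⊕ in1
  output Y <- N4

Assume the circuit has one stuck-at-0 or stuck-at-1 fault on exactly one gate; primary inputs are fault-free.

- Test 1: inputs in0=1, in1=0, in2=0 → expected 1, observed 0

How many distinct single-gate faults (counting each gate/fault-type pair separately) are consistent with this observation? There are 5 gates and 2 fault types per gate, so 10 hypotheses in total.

Fault-free: N0=0, N1=0, N2=0, N3=1, N4=1 → 1. Observed 0.
  N0 stuck-at-0: output 1 ✗
  N0 stuck-at-1: output 0 ✓
  N1 stuck-at-0: output 1 ✗
  N1 stuck-at-1: output 0 ✓
  N2 stuck-at-0: output 1 ✗
  N2 stuck-at-1: output 0 ✓
  N3 stuck-at-0: output 0 ✓
  N3 stuck-at-1: output 1 ✗
  N4 stuck-at-0: output 0 ✓
  N4 stuck-at-1: output 1 ✗
Consistent faults: {N0 stuck-at-1, N1 stuck-at-1, N2 stuck-at-1, N3 stuck-at-0, N4 stuck-at-0} — 5 in all.

5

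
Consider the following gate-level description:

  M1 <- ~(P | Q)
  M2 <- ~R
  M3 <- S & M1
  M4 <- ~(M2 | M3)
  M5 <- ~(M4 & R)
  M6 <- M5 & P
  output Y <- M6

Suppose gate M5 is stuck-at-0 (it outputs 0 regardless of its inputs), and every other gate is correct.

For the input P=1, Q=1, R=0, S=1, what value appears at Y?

Propagate with M5 forced: M1=0, M2=1, M3=0, M4=0, M5=0 [stuck-at-0], M6=0.
So Y = 0. (Without the fault it would be 1.)

0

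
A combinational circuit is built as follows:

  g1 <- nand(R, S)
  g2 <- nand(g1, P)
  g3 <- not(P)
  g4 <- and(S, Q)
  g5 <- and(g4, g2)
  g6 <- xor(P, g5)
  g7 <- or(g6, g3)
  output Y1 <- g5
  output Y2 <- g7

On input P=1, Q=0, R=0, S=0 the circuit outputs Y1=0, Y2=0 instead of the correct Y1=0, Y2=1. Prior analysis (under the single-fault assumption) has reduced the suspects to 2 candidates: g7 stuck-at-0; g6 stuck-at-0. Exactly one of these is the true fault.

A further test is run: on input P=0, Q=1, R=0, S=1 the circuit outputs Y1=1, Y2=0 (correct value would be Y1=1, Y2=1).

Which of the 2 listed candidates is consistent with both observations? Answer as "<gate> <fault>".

g7 stuck-at-0

Evaluate each candidate on input P=0, Q=1, R=0, S=1:
  g7 stuck-at-0: g1=1, g2=1, g3=1, g4=1, g5=1, g6=1, g7=0 [stuck-at-0] → Y1=1, Y2=0 — matches
  g6 stuck-at-0: g1=1, g2=1, g3=1, g4=1, g5=1, g6=0 [stuck-at-0], g7=1 → Y1=1, Y2=1 — eliminated
Only g7 stuck-at-0 reproduces the observed Y1=1, Y2=0.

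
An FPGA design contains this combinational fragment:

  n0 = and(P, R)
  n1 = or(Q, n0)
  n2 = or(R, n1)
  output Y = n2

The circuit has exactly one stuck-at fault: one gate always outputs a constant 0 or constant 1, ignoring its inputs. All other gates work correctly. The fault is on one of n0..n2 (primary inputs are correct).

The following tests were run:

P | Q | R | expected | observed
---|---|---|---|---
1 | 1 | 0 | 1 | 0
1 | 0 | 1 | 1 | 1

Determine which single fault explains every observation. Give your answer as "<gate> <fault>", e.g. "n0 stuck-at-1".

n1 stuck-at-0

Fault-free values for test 1 (P=1, Q=1, R=0): n0=0, n1=1, n2=1, giving Y=1. Observed 0.
Test 1: faults giving observed 0 are {n1 stuck-at-0, n2 stuck-at-0}.
Test 2 (P=1, Q=0, R=1): fault-free n0=1, n1=1, n2=1 → 1; observed 1. Eliminates n2 stuck-at-0.
Only n1 stuck-at-0 is consistent with every test.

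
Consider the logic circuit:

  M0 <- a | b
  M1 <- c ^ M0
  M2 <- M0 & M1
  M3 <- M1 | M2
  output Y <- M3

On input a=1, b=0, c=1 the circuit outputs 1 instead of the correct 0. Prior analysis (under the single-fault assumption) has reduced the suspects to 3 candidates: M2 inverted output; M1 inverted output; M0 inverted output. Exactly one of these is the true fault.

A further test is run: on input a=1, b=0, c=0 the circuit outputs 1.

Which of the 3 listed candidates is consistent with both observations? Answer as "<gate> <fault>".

Evaluate each candidate on input a=1, b=0, c=0:
  M2 inverted output: M0=1, M1=1, M2=0 [inverted output], M3=1 → 1 — matches
  M1 inverted output: M0=1, M1=0 [inverted output], M2=0, M3=0 → 0 — eliminated
  M0 inverted output: M0=0 [inverted output], M1=0, M2=0, M3=0 → 0 — eliminated
Only M2 inverted output reproduces the observed 1.

M2 inverted output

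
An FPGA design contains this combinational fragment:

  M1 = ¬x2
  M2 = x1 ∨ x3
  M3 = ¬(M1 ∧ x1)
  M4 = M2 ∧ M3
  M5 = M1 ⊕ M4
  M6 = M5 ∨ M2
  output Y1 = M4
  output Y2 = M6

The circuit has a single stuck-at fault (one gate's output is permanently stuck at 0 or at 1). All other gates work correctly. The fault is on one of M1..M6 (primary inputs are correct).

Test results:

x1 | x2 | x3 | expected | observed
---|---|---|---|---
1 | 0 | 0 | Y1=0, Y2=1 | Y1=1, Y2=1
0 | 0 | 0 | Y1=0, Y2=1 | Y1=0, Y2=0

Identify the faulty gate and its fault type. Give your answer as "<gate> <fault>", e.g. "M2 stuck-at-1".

M1 stuck-at-0

Fault-free values for test 1 (x1=1, x2=0, x3=0): M1=1, M2=1, M3=0, M4=0, M5=1, M6=1, giving Y1=0, Y2=1. Observed Y1=1, Y2=1.
Test 1: faults giving observed Y1=1, Y2=1 are {M1 stuck-at-0, M3 stuck-at-1, M4 stuck-at-1}.
Test 2 (x1=0, x2=0, x3=0): fault-free M1=1, M2=0, M3=1, M4=0, M5=1, M6=1 → Y1=0, Y2=1; observed Y1=0, Y2=0. Eliminates M3 stuck-at-1, M4 stuck-at-1.
Only M1 stuck-at-0 is consistent with every test.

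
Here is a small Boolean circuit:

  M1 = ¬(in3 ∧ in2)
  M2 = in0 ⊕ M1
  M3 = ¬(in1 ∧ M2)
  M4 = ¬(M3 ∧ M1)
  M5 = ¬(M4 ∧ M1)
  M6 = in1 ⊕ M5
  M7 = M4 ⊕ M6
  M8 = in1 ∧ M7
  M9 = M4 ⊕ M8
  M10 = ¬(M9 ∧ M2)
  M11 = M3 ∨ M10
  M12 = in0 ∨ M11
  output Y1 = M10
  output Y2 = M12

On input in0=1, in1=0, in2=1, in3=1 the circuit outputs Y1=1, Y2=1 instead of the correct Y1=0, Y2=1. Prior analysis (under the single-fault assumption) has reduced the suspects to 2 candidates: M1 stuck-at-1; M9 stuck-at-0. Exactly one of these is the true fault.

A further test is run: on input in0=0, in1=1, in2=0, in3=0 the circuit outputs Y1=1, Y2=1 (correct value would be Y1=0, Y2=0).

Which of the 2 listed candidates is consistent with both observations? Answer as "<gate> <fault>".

M9 stuck-at-0

Evaluate each candidate on input in0=0, in1=1, in2=0, in3=0:
  M1 stuck-at-1: M1=1 [stuck-at-1], M2=1, M3=0, M4=1, M5=0, M6=1, M7=0, M8=0, M9=1, M10=0, M11=0, M12=0 → Y1=0, Y2=0 — eliminated
  M9 stuck-at-0: M1=1, M2=1, M3=0, M4=1, M5=0, M6=1, M7=0, M8=0, M9=0 [stuck-at-0], M10=1, M11=1, M12=1 → Y1=1, Y2=1 — matches
Only M9 stuck-at-0 reproduces the observed Y1=1, Y2=1.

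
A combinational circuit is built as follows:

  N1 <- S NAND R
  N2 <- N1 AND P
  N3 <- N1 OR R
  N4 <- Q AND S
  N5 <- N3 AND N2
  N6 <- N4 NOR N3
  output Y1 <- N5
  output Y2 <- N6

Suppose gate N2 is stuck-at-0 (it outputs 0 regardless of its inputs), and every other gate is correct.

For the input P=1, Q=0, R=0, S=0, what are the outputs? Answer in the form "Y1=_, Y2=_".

Propagate with N2 forced: N1=1, N2=0 [stuck-at-0], N3=1, N4=0, N5=0, N6=0.
So the outputs are Y1=0, Y2=0. (Without the fault they would be Y1=1, Y2=0.)

Y1=0, Y2=0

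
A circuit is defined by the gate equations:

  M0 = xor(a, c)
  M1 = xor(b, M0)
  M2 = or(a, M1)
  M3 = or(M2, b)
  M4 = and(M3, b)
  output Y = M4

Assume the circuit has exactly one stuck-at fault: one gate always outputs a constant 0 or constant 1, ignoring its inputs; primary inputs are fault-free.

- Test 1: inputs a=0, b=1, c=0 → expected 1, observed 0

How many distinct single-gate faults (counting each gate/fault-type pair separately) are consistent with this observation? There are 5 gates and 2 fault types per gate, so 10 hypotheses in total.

2

Fault-free: M0=0, M1=1, M2=1, M3=1, M4=1 → 1. Observed 0.
  M0 stuck-at-0: output 1 ✗
  M0 stuck-at-1: output 1 ✗
  M1 stuck-at-0: output 1 ✗
  M1 stuck-at-1: output 1 ✗
  M2 stuck-at-0: output 1 ✗
  M2 stuck-at-1: output 1 ✗
  M3 stuck-at-0: output 0 ✓
  M3 stuck-at-1: output 1 ✗
  M4 stuck-at-0: output 0 ✓
  M4 stuck-at-1: output 1 ✗
Consistent faults: {M3 stuck-at-0, M4 stuck-at-0} — 2 in all.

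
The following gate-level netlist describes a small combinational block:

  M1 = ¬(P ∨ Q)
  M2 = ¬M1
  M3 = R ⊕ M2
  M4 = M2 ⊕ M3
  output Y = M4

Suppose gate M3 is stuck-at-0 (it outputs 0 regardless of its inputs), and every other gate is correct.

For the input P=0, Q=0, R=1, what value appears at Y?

Propagate with M3 forced: M1=1, M2=0, M3=0 [stuck-at-0], M4=0.
So Y = 0. (Without the fault it would be 1.)

0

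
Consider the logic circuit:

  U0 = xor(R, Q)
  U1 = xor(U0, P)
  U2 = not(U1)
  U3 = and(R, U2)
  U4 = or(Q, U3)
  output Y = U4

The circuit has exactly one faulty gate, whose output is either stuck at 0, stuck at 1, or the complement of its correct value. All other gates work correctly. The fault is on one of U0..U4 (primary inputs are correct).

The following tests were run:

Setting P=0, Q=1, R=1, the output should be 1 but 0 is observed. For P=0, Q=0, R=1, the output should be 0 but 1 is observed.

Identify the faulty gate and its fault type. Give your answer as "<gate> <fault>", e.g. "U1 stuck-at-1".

U4 inverted output

Fault-free values for test 1 (P=0, Q=1, R=1): U0=0, U1=0, U2=1, U3=1, U4=1, giving Y=1. Observed 0.
Test 1: faults giving observed 0 are {U4 stuck-at-0, U4 inverted output}.
Test 2 (P=0, Q=0, R=1): fault-free U0=1, U1=1, U2=0, U3=0, U4=0 → 0; observed 1. Eliminates U4 stuck-at-0.
Only U4 inverted output is consistent with every test.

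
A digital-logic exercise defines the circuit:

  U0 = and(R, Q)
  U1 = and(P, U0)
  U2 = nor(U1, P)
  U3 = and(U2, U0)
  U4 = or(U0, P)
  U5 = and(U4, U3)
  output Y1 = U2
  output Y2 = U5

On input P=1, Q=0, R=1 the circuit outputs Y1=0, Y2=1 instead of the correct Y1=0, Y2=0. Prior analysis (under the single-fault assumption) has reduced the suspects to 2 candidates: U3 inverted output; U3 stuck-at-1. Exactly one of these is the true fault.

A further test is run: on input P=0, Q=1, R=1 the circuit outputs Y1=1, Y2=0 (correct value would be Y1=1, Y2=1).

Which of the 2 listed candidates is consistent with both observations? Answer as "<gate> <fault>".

U3 inverted output

Evaluate each candidate on input P=0, Q=1, R=1:
  U3 inverted output: U0=1, U1=0, U2=1, U3=0 [inverted output], U4=1, U5=0 → Y1=1, Y2=0 — matches
  U3 stuck-at-1: U0=1, U1=0, U2=1, U3=1 [stuck-at-1], U4=1, U5=1 → Y1=1, Y2=1 — eliminated
Only U3 inverted output reproduces the observed Y1=1, Y2=0.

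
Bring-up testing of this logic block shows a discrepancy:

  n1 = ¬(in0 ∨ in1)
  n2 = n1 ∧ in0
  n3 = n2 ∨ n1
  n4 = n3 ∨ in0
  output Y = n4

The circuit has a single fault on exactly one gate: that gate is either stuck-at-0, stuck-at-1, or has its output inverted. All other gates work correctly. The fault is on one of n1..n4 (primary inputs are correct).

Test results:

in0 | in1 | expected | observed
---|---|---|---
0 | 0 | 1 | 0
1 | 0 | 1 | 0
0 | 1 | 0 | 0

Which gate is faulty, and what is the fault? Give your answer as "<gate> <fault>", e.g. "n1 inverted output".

Fault-free values for test 1 (in0=0, in1=0): n1=1, n2=0, n3=1, n4=1, giving Y=1. Observed 0.
Test 1: faults giving observed 0 are {n1 stuck-at-0, n1 inverted output, n3 stuck-at-0, n3 inverted output, n4 stuck-at-0, n4 inverted output}.
Test 2 (in0=1, in1=0): fault-free n1=0, n2=0, n3=0, n4=1 → 1; observed 0. Eliminates n1 stuck-at-0, n1 inverted output, n3 stuck-at-0, n3 inverted output.
Test 3 (in0=0, in1=1): fault-free n1=0, n2=0, n3=0, n4=0 → 0; observed 0. Eliminates n4 inverted output.
Only n4 stuck-at-0 is consistent with every test.

n4 stuck-at-0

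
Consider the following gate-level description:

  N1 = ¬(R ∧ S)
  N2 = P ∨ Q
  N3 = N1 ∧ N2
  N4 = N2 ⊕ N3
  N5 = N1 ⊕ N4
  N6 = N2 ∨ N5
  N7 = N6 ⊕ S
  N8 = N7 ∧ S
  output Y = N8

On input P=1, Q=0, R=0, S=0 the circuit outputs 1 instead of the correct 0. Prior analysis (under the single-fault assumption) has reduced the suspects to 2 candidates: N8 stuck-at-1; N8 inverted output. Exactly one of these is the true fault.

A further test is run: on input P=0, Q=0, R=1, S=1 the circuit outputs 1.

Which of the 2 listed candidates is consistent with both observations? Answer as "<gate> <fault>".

N8 stuck-at-1

Evaluate each candidate on input P=0, Q=0, R=1, S=1:
  N8 stuck-at-1: N1=0, N2=0, N3=0, N4=0, N5=0, N6=0, N7=1, N8=1 [stuck-at-1] → 1 — matches
  N8 inverted output: N1=0, N2=0, N3=0, N4=0, N5=0, N6=0, N7=1, N8=0 [inverted output] → 0 — eliminated
Only N8 stuck-at-1 reproduces the observed 1.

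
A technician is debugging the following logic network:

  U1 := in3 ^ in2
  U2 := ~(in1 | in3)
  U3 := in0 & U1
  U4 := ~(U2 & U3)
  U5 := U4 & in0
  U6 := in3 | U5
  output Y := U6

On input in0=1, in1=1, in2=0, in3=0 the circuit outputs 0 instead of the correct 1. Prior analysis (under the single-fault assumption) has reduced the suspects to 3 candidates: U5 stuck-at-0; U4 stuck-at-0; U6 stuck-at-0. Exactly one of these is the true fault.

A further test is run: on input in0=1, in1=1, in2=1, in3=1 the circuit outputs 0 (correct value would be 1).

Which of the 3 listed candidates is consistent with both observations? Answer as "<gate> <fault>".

Evaluate each candidate on input in0=1, in1=1, in2=1, in3=1:
  U5 stuck-at-0: U1=0, U2=0, U3=0, U4=1, U5=0 [stuck-at-0], U6=1 → 1 — eliminated
  U4 stuck-at-0: U1=0, U2=0, U3=0, U4=0 [stuck-at-0], U5=0, U6=1 → 1 — eliminated
  U6 stuck-at-0: U1=0, U2=0, U3=0, U4=1, U5=1, U6=0 [stuck-at-0] → 0 — matches
Only U6 stuck-at-0 reproduces the observed 0.

U6 stuck-at-0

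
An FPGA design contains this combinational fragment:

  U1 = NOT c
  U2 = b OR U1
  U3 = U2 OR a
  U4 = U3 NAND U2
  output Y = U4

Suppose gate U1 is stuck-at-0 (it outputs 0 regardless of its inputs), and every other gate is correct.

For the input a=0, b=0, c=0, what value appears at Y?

1

Propagate with U1 forced: U1=0 [stuck-at-0], U2=0, U3=0, U4=1.
So Y = 1. (Without the fault it would be 0.)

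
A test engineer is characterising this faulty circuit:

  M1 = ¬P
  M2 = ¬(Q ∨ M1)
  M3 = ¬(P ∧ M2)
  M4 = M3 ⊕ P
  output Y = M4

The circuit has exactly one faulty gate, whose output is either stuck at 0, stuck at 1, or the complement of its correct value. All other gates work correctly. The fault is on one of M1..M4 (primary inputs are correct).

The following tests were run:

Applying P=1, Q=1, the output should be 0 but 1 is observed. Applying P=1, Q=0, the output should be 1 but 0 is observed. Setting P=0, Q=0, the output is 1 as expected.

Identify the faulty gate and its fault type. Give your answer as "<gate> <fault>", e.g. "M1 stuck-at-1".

Fault-free values for test 1 (P=1, Q=1): M1=0, M2=0, M3=1, M4=0, giving Y=0. Observed 1.
Test 1: faults giving observed 1 are {M2 stuck-at-1, M2 inverted output, M3 stuck-at-0, M3 inverted output, M4 stuck-at-1, M4 inverted output}.
Test 2 (P=1, Q=0): fault-free M1=0, M2=1, M3=0, M4=1 → 1; observed 0. Eliminates M2 stuck-at-1, M3 stuck-at-0, M4 stuck-at-1.
Test 3 (P=0, Q=0): fault-free M1=1, M2=0, M3=1, M4=1 → 1; observed 1. Eliminates M3 inverted output, M4 inverted output.
Only M2 inverted output is consistent with every test.

M2 inverted output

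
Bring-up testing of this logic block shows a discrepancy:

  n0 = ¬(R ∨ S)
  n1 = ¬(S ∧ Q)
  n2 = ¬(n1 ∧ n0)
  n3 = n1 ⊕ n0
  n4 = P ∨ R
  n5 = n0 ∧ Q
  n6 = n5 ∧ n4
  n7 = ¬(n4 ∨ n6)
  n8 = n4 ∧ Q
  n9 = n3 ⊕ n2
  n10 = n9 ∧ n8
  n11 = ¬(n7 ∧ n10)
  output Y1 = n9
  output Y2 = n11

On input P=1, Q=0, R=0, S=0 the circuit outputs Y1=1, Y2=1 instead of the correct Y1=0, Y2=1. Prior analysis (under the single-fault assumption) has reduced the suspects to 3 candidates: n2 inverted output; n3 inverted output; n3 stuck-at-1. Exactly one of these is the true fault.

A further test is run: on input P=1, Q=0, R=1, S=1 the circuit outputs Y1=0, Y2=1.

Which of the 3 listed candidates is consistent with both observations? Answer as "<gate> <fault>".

n3 stuck-at-1

Evaluate each candidate on input P=1, Q=0, R=1, S=1:
  n2 inverted output: n0=0, n1=1, n2=0 [inverted output], n3=1, n4=1, n5=0, n6=0, n7=0, n8=0, n9=1, n10=0, n11=1 → Y1=1, Y2=1 — eliminated
  n3 inverted output: n0=0, n1=1, n2=1, n3=0 [inverted output], n4=1, n5=0, n6=0, n7=0, n8=0, n9=1, n10=0, n11=1 → Y1=1, Y2=1 — eliminated
  n3 stuck-at-1: n0=0, n1=1, n2=1, n3=1 [stuck-at-1], n4=1, n5=0, n6=0, n7=0, n8=0, n9=0, n10=0, n11=1 → Y1=0, Y2=1 — matches
Only n3 stuck-at-1 reproduces the observed Y1=0, Y2=1.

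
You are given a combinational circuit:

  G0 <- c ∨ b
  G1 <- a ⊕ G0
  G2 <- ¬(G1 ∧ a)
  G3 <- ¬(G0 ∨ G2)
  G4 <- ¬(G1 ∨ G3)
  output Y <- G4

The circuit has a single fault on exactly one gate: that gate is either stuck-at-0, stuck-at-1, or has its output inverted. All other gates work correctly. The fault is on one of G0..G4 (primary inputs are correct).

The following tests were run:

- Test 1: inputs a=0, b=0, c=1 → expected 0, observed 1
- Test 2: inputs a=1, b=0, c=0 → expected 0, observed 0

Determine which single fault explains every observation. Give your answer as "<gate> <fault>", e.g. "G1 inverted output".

G0 stuck-at-0

Fault-free values for test 1 (a=0, b=0, c=1): G0=1, G1=1, G2=1, G3=0, G4=0, giving Y=0. Observed 1.
Test 1: faults giving observed 1 are {G0 stuck-at-0, G0 inverted output, G1 stuck-at-0, G1 inverted output, G4 stuck-at-1, G4 inverted output}.
Test 2 (a=1, b=0, c=0): fault-free G0=0, G1=1, G2=0, G3=1, G4=0 → 0; observed 0. Eliminates G0 inverted output, G1 stuck-at-0, G1 inverted output, G4 stuck-at-1, G4 inverted output.
Only G0 stuck-at-0 is consistent with every test.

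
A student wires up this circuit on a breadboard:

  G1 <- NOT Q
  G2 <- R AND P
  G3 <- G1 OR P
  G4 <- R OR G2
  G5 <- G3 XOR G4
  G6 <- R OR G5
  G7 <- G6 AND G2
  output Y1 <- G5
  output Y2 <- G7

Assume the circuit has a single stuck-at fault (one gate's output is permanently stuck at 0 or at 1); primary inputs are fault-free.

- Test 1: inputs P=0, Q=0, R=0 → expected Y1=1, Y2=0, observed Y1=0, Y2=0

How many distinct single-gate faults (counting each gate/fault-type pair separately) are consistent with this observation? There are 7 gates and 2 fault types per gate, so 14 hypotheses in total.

Fault-free: G1=1, G2=0, G3=1, G4=0, G5=1, G6=1, G7=0 → Y1=1, Y2=0. Observed Y1=0, Y2=0.
  G1 stuck-at-0: output Y1=0, Y2=0 ✓
  G1 stuck-at-1: output Y1=1, Y2=0 ✗
  G2 stuck-at-0: output Y1=1, Y2=0 ✗
  G2 stuck-at-1: output Y1=0, Y2=0 ✓
  G3 stuck-at-0: output Y1=0, Y2=0 ✓
  G3 stuck-at-1: output Y1=1, Y2=0 ✗
  G4 stuck-at-0: output Y1=1, Y2=0 ✗
  G4 stuck-at-1: output Y1=0, Y2=0 ✓
  G5 stuck-at-0: output Y1=0, Y2=0 ✓
  G5 stuck-at-1: output Y1=1, Y2=0 ✗
  G6 stuck-at-0: output Y1=1, Y2=0 ✗
  G6 stuck-at-1: output Y1=1, Y2=0 ✗
  G7 stuck-at-0: output Y1=1, Y2=0 ✗
  G7 stuck-at-1: output Y1=1, Y2=1 ✗
Consistent faults: {G1 stuck-at-0, G2 stuck-at-1, G3 stuck-at-0, G4 stuck-at-1, G5 stuck-at-0} — 5 in all.

5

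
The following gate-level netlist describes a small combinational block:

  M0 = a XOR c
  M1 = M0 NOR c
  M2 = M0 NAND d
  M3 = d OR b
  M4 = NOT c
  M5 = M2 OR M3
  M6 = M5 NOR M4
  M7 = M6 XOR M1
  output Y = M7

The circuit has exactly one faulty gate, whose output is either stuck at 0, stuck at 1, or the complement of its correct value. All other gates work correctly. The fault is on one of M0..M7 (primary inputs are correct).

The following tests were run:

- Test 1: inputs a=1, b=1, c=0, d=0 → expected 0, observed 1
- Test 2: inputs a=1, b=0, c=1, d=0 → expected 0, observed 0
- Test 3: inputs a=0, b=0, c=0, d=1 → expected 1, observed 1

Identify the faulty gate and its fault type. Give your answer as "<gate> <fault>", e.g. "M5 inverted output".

M0 stuck-at-0

Fault-free values for test 1 (a=1, b=1, c=0, d=0): M0=1, M1=0, M2=1, M3=1, M4=1, M5=1, M6=0, M7=0, giving Y=0. Observed 1.
Test 1: faults giving observed 1 are {M0 stuck-at-0, M0 inverted output, M1 stuck-at-1, M1 inverted output, M6 stuck-at-1, M6 inverted output, M7 stuck-at-1, M7 inverted output}.
Test 2 (a=1, b=0, c=1, d=0): fault-free M0=0, M1=0, M2=1, M3=0, M4=0, M5=1, M6=0, M7=0 → 0; observed 0. Eliminates M1 stuck-at-1, M1 inverted output, M6 stuck-at-1, M6 inverted output, M7 stuck-at-1, M7 inverted output.
Test 3 (a=0, b=0, c=0, d=1): fault-free M0=0, M1=1, M2=1, M3=1, M4=1, M5=1, M6=0, M7=1 → 1; observed 1. Eliminates M0 inverted output.
Only M0 stuck-at-0 is consistent with every test.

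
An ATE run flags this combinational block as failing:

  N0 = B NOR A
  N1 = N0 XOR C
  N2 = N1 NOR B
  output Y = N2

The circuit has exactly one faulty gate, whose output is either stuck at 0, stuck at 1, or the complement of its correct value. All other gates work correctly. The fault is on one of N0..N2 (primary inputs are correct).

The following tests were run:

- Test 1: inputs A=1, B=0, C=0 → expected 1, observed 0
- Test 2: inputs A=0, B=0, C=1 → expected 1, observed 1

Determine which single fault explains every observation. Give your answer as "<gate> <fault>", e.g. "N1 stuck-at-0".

Fault-free values for test 1 (A=1, B=0, C=0): N0=0, N1=0, N2=1, giving Y=1. Observed 0.
Test 1: faults giving observed 0 are {N0 stuck-at-1, N0 inverted output, N1 stuck-at-1, N1 inverted output, N2 stuck-at-0, N2 inverted output}.
Test 2 (A=0, B=0, C=1): fault-free N0=1, N1=0, N2=1 → 1; observed 1. Eliminates N0 inverted output, N1 stuck-at-1, N1 inverted output, N2 stuck-at-0, N2 inverted output.
Only N0 stuck-at-1 is consistent with every test.

N0 stuck-at-1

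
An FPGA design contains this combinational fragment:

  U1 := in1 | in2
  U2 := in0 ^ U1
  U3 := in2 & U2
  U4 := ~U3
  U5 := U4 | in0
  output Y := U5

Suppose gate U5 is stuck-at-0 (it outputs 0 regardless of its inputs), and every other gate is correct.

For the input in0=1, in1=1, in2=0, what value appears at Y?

Propagate with U5 forced: U1=1, U2=0, U3=0, U4=1, U5=0 [stuck-at-0].
So Y = 0. (Without the fault it would be 1.)

0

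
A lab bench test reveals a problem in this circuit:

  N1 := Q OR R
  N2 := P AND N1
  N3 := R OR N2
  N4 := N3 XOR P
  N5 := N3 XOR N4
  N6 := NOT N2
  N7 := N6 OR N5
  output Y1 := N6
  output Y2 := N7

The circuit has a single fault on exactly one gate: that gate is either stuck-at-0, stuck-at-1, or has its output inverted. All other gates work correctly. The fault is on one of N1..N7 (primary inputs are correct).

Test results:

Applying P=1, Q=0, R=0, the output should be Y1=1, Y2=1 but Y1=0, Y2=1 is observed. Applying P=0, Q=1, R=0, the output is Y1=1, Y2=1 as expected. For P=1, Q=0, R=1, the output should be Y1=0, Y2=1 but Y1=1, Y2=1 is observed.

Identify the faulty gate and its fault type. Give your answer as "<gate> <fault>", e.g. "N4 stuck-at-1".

Fault-free values for test 1 (P=1, Q=0, R=0): N1=0, N2=0, N3=0, N4=1, N5=1, N6=1, N7=1, giving Y1=1, Y2=1. Observed Y1=0, Y2=1.
Test 1: faults giving observed Y1=0, Y2=1 are {N1 stuck-at-1, N1 inverted output, N2 stuck-at-1, N2 inverted output, N6 stuck-at-0, N6 inverted output}.
Test 2 (P=0, Q=1, R=0): fault-free N1=1, N2=0, N3=0, N4=0, N5=0, N6=1, N7=1 → Y1=1, Y2=1; observed Y1=1, Y2=1. Eliminates N2 stuck-at-1, N2 inverted output, N6 stuck-at-0, N6 inverted output.
Test 3 (P=1, Q=0, R=1): fault-free N1=1, N2=1, N3=1, N4=0, N5=1, N6=0, N7=1 → Y1=0, Y2=1; observed Y1=1, Y2=1. Eliminates N1 stuck-at-1.
Only N1 inverted output is consistent with every test.

N1 inverted output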